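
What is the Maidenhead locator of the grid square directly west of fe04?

EE94

Longitude square 0; −1 → -1, wraps to 9, carry into field.
Longitude field F = 5; −1 → 4 = E.
The latitude characters are unchanged.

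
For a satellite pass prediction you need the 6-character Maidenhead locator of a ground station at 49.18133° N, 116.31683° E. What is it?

Shift to the Maidenhead origin (180°W, 90°S): lon 296.3168, lat 139.1813.
Field: lon ⌊296.3168/20⌋ = 14 → O; lat ⌊139.1813/10⌋ = 13 → N.
Square: lon ⌊16.3168/2⌋ = 8; lat ⌊9.1813/1⌋ = 9.
Subsquare: lon ⌊0.3168/0.0833333⌋ = 3 → d; lat ⌊0.1813/0.0416667⌋ = 4 → e.

ON89de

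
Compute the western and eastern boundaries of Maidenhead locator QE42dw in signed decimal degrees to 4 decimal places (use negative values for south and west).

148.2500, 148.3333

Field Q=16, E=4: +16·20° lon, +4·10° lat → SW at lon 140°, lat -50°.
Square 4, 2: +4·2° lon, +2·1° lat → SW at lon 148°, lat -48°.
Subsquare d=3, w=22: +3·0.0833333° lon, +22·0.0416667° lat → SW at lon 148.25°, lat -47.0833°.
Cell spans 0.0833333° lon × 0.0416667° lat.
west 148.2500, east 148.3333.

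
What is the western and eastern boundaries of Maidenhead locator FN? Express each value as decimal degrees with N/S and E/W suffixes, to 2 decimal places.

80.00° W, 60.00° W

Field F=5, N=13: +5·20° lon, +13·10° lat → SW at lon -80°, lat 40°.
Cell spans 20° lon × 10° lat.
west 80.00° W, east 60.00° W.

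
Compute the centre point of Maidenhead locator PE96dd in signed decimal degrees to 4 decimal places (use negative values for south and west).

Field P=15, E=4: +15·20° lon, +4·10° lat → SW at lon 120°, lat -50°.
Square 9, 6: +9·2° lon, +6·1° lat → SW at lon 138°, lat -44°.
Subsquare d=3, d=3: +3·0.0833333° lon, +3·0.0416667° lat → SW at lon 138.25°, lat -43.875°.
Cell spans 0.0833333° lon × 0.0416667° lat. Centre is SW corner plus half of each.
latitude -43.8542, longitude 138.2917.

-43.8542, 138.2917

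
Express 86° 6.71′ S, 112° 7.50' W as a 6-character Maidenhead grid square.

DA33wv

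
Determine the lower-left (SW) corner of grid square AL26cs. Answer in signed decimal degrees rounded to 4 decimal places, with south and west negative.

Field A=0, L=11: +0·20° lon, +11·10° lat → SW at lon -180°, lat 20°.
Square 2, 6: +2·2° lon, +6·1° lat → SW at lon -176°, lat 26°.
Subsquare c=2, s=18: +2·0.0833333° lon, +18·0.0416667° lat → SW at lon -175.833°, lat 26.75°.
latitude 26.7500, longitude -175.8333.

26.7500, -175.8333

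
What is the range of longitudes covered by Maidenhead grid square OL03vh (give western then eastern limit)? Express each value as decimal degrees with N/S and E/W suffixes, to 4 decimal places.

101.7500° E, 101.8333° E

Field O=14, L=11: +14·20° lon, +11·10° lat → SW at lon 100°, lat 20°.
Square 0, 3: +0·2° lon, +3·1° lat → SW at lon 100°, lat 23°.
Subsquare v=21, h=7: +21·0.0833333° lon, +7·0.0416667° lat → SW at lon 101.75°, lat 23.2917°.
Cell spans 0.0833333° lon × 0.0416667° lat.
west 101.7500° E, east 101.8333° E.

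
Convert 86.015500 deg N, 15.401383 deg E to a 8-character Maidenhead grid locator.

Add 180° to longitude and 90° to latitude: 195.40138, 176.01550.
Field: 195.40138/20 → 9 → J, 176.01550/10 → 17 → R; chars JR.
Square: 15.40138/2 → 7, 6.01550/1 → 6; chars 76.
Subsquare: 1.40138/0.0833333 → 16 → q, 0.01550/0.0416667 → 0 → a; chars qa.
Extended square: 0.06805/0.00833333 → 8, 0.01550/0.00416667 → 3; chars 83.

JR76qa83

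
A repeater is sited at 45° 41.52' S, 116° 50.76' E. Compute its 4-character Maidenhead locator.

OE84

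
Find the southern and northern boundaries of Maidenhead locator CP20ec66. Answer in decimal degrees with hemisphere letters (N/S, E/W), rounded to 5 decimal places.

60.10833° N, 60.11250° N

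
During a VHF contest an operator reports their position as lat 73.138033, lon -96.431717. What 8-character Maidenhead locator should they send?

EQ13sd83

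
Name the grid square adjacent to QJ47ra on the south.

QJ46rx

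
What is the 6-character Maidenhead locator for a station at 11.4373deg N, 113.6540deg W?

Shift to the Maidenhead origin (180°W, 90°S): lon 66.3460, lat 101.4373.
Field (20°×10°, letters A–R): 66.3460/20 → 3 → D, 101.4373/10 → 10 → K; chars DK.
Square (2°×1°, digits 0–9): 6.3460/2 → 3, 1.4373/1 → 1; chars 31.
Subsquare (5′×2.5′, letters a–x): 0.3460/0.0833333 → 4 → e, 0.4373/0.0416667 → 10 → k; chars ek.

DK31ek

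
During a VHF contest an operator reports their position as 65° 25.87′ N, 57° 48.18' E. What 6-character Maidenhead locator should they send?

LP85vk

Shift to the Maidenhead origin (180°W, 90°S): lon 237.8030, lat 155.4312.
Field: 237.8030/20 → 11 → L, 155.4312/10 → 15 → P; chars LP.
Square: 17.8030/2 → 8, 5.4312/1 → 5; chars 85.
Subsquare: 1.8030/0.0833333 → 21 → v, 0.4312/0.0416667 → 10 → k; chars vk.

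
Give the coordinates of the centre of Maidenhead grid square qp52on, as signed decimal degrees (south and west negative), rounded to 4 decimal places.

62.5625, 151.2083

Field Q=16, P=15: +16·20° lon, +15·10° lat → SW at lon 140°, lat 60°.
Square 5, 2: +5·2° lon, +2·1° lat → SW at lon 150°, lat 62°.
Subsquare o=14, n=13: +14·0.0833333° lon, +13·0.0416667° lat → SW at lon 151.167°, lat 62.5417°.
Cell spans 0.0833333° lon × 0.0416667° lat. Centre is SW corner plus half of each.
latitude 62.5625, longitude 151.2083.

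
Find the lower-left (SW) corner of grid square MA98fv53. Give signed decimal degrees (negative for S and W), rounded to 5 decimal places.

-81.11250, 78.45833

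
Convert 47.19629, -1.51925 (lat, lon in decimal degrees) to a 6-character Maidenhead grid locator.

IN97fe

Add 180° to longitude and 90° to latitude: 178.4808, 137.1963.
Field: 178.4808/20 → 8 → I, 137.1963/10 → 13 → N; chars IN.
Square: 18.4808/2 → 9, 7.1963/1 → 7; chars 97.
Subsquare: 0.4808/0.0833333 → 5 → f, 0.1963/0.0416667 → 4 → e; chars fe.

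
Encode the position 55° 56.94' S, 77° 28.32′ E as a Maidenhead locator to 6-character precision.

MD84rb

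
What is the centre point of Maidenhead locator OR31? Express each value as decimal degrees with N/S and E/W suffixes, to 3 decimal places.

81.500° N, 107.000° E

Field O=14, R=17: +14·20° lon, +17·10° lat → SW at lon 100°, lat 80°.
Square 3, 1: +3·2° lon, +1·1° lat → SW at lon 106°, lat 81°.
Cell spans 2° lon × 1° lat. Centre is SW corner plus half of each.
latitude 81.500° N, longitude 107.000° E.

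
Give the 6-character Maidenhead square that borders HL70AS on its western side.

HL60xs

Longitude subsquare a = 0; −1 → -1, wraps to 23 = x, carry into square.
Longitude square 7; −1 → 6.
The latitude characters are unchanged.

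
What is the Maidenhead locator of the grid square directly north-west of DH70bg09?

DH70ah90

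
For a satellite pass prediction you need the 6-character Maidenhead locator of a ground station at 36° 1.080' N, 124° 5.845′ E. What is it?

PM26ba

Shift to the Maidenhead origin (180°W, 90°S): lon 304.0974, lat 126.0180.
Field: lon ⌊304.0974/20⌋ = 15 → P; lat ⌊126.0180/10⌋ = 12 → M.
Square: lon ⌊4.0974/2⌋ = 2; lat ⌊6.0180/1⌋ = 6.
Subsquare: lon ⌊0.0974/0.0833333⌋ = 1 → b; lat ⌊0.0180/0.0416667⌋ = 0 → a.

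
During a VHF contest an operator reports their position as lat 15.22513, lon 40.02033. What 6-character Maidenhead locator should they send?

LK05af

Offset from 180°W / 90°S: lon 220.0203°, lat 105.2251°.
Field: 220.0203/20 → 11 → L, 105.2251/10 → 10 → K; chars LK.
Square: 0.0203/2 → 0, 5.2251/1 → 5; chars 05.
Subsquare: 0.0203/0.0833333 → 0 → a, 0.2251/0.0416667 → 5 → f; chars af.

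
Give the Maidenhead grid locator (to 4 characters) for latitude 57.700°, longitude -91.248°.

Offset from 180°W / 90°S: lon 88.75°, lat 147.70°.
Field: 88.75/20 → 4 → E, 147.70/10 → 14 → O; chars EO.
Square: 8.75/2 → 4, 7.70/1 → 7; chars 47.

EO47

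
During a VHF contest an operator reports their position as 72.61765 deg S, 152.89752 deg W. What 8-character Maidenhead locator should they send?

BB37nj21

Shift to the Maidenhead origin (180°W, 90°S): lon 27.10248, lat 17.38235.
Field: 27.10248/20 → 1 → B, 17.38235/10 → 1 → B; chars BB.
Square: 7.10248/2 → 3, 7.38235/1 → 7; chars 37.
Subsquare: 1.10248/0.0833333 → 13 → n, 0.38235/0.0416667 → 9 → j; chars nj.
Extended square: 0.01915/0.00833333 → 2, 0.00735/0.00416667 → 1; chars 21.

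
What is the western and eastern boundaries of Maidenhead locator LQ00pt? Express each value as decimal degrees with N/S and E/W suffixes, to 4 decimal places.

41.2500° E, 41.3333° E

Field L=11, Q=16: +11·20° lon, +16·10° lat → SW at lon 40°, lat 70°.
Square 0, 0: +0·2° lon, +0·1° lat → SW at lon 40°, lat 70°.
Subsquare p=15, t=19: +15·0.0833333° lon, +19·0.0416667° lat → SW at lon 41.25°, lat 70.7917°.
Cell spans 0.0833333° lon × 0.0416667° lat.
west 41.2500° E, east 41.3333° E.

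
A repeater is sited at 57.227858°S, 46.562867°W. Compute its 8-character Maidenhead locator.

GD62rs25

Add 180° to longitude and 90° to latitude: 133.43713, 32.77214.
Field: lon ⌊133.43713/20⌋ = 6 → G; lat ⌊32.77214/10⌋ = 3 → D.
Square: lon ⌊13.43713/2⌋ = 6; lat ⌊2.77214/1⌋ = 2.
Subsquare: lon ⌊1.43713/0.0833333⌋ = 17 → r; lat ⌊0.77214/0.0416667⌋ = 18 → s.
Extended square: lon ⌊0.02047/0.00833333⌋ = 2; lat ⌊0.02214/0.00416667⌋ = 5.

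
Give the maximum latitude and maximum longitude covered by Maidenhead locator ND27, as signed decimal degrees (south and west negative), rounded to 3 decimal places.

-52.000, 86.000

Field N=13, D=3: +13·20° lon, +3·10° lat → SW at lon 80°, lat -60°.
Square 2, 7: +2·2° lon, +7·1° lat → SW at lon 84°, lat -53°.
Cell spans 2° lon × 1° lat. NE corner is SW corner plus one full cell.
latitude -52.000, longitude 86.000.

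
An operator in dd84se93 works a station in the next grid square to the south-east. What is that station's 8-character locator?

DD84te02

Longitude extended square 9; +1 → 10, wraps to 0, carry into subsquare.
Longitude subsquare s = 18; +1 → 19 = t.
Latitude extended square 3; −1 → 2.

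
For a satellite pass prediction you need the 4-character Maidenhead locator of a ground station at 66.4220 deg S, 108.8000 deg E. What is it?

Add 180° to longitude and 90° to latitude: 288.80, 23.58.
Field (20°×10°, letters A–R): 288.80/20 → 14 → O, 23.58/10 → 2 → C; chars OC.
Square (2°×1°, digits 0–9): 8.80/2 → 4, 3.58/1 → 3; chars 43.

OC43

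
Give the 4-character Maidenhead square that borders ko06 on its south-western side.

Longitude square 0; −1 → -1, wraps to 9, carry into field.
Longitude field K = 10; −1 → 9 = J.
Latitude square 6; −1 → 5.

JO95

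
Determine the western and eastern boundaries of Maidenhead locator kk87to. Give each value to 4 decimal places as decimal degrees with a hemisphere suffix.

Field K=10, K=10: +10·20° lon, +10·10° lat → SW at lon 20°, lat 10°.
Square 8, 7: +8·2° lon, +7·1° lat → SW at lon 36°, lat 17°.
Subsquare t=19, o=14: +19·0.0833333° lon, +14·0.0416667° lat → SW at lon 37.5833°, lat 17.5833°.
Cell spans 0.0833333° lon × 0.0416667° lat.
west 37.5833° E, east 37.6667° E.

37.5833° E, 37.6667° E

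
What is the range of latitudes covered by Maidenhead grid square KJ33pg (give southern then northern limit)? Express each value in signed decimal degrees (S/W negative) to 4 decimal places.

3.2500, 3.2917

Field K=10, J=9: +10·20° lon, +9·10° lat → SW at lon 20°, lat 0°.
Square 3, 3: +3·2° lon, +3·1° lat → SW at lon 26°, lat 3°.
Subsquare p=15, g=6: +15·0.0833333° lon, +6·0.0416667° lat → SW at lon 27.25°, lat 3.25°.
Cell spans 0.0833333° lon × 0.0416667° lat.
south 3.2500, north 3.2917.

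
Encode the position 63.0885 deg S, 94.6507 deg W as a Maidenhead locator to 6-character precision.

EC26qv

Offset from 180°W / 90°S: lon 85.3493°, lat 26.9115°.
Field (20°×10°, letters A–R): lon ⌊85.3493/20⌋ = 4 → E; lat ⌊26.9115/10⌋ = 2 → C.
Square (2°×1°, digits 0–9): lon ⌊5.3493/2⌋ = 2; lat ⌊6.9115/1⌋ = 6.
Subsquare (5′×2.5′, letters a–x): lon ⌊1.3493/0.0833333⌋ = 16 → q; lat ⌊0.9115/0.0416667⌋ = 21 → v.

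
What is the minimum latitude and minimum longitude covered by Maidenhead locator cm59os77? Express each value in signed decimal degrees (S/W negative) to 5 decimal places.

Field C=2, M=12: +2·20° lon, +12·10° lat → SW at lon -140°, lat 30°.
Square 5, 9: +5·2° lon, +9·1° lat → SW at lon -130°, lat 39°.
Subsquare o=14, s=18: +14·0.0833333° lon, +18·0.0416667° lat → SW at lon -128.833°, lat 39.75°.
Extended square 7, 7: +7·0.00833333° lon, +7·0.00416667° lat → SW at lon -128.775°, lat 39.7792°.
latitude 39.77917, longitude -128.77500.

39.77917, -128.77500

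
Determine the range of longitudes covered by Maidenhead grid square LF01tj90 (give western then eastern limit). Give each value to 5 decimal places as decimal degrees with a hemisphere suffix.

41.65833° E, 41.66667° E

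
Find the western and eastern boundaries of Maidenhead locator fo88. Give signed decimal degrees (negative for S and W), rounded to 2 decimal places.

-64.00, -62.00

Field F=5, O=14: +5·20° lon, +14·10° lat → SW at lon -80°, lat 50°.
Square 8, 8: +8·2° lon, +8·1° lat → SW at lon -64°, lat 58°.
Cell spans 2° lon × 1° lat.
west -64.00, east -62.00.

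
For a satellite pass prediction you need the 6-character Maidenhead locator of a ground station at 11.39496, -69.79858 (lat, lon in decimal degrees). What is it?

Offset from 180°W / 90°S: lon 110.2014°, lat 101.3950°.
Field: 110.2014/20 → 5 → F, 101.3950/10 → 10 → K; chars FK.
Square: 10.2014/2 → 5, 1.3950/1 → 1; chars 51.
Subsquare: 0.2014/0.0833333 → 2 → c, 0.3950/0.0416667 → 9 → j; chars cj.

FK51cj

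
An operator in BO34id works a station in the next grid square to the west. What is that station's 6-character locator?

Longitude subsquare i = 8; −1 → 7 = h.
The latitude characters are unchanged.

BO34hd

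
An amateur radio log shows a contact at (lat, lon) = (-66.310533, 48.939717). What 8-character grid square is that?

LC43lq25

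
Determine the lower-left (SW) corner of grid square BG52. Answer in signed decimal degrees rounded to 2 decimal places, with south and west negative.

-28.00, -150.00

Field B=1, G=6: +1·20° lon, +6·10° lat → SW at lon -160°, lat -30°.
Square 5, 2: +5·2° lon, +2·1° lat → SW at lon -150°, lat -28°.
latitude -28.00, longitude -150.00.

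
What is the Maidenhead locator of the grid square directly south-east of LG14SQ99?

Longitude extended square 9; +1 → 10, wraps to 0, carry into subsquare.
Longitude subsquare s = 18; +1 → 19 = t.
Latitude extended square 9; −1 → 8.

LG14tq08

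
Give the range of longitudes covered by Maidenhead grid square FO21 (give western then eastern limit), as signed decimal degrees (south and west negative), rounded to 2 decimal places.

-76.00, -74.00

Field F=5, O=14: +5·20° lon, +14·10° lat → SW at lon -80°, lat 50°.
Square 2, 1: +2·2° lon, +1·1° lat → SW at lon -76°, lat 51°.
Cell spans 2° lon × 1° lat.
west -76.00, east -74.00.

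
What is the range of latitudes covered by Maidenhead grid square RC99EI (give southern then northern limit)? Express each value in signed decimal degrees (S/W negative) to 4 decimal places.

-60.6667, -60.6250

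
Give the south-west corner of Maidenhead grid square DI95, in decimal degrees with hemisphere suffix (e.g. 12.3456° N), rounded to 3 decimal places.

5.000° S, 102.000° W

Field D=3, I=8: +3·20° lon, +8·10° lat → SW at lon -120°, lat -10°.
Square 9, 5: +9·2° lon, +5·1° lat → SW at lon -102°, lat -5°.
latitude 5.000° S, longitude 102.000° W.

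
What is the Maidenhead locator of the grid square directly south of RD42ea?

Latitude subsquare a = 0; −1 → -1, wraps to 23 = x, carry into square.
Latitude square 2; −1 → 1.
The longitude characters are unchanged.

RD41ex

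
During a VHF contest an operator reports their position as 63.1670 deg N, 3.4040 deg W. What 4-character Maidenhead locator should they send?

IP83

Add 180° to longitude and 90° to latitude: 176.60, 153.17.
Field (20°×10°, letters A–R): 176.60/20 → 8 → I, 153.17/10 → 15 → P; chars IP.
Square (2°×1°, digits 0–9): 16.60/2 → 8, 3.17/1 → 3; chars 83.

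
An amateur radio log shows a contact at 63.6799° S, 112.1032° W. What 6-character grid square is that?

DC36wh

Add 180° to longitude and 90° to latitude: 67.8968, 26.3201.
Field: 67.8968/20 → 3 → D, 26.3201/10 → 2 → C; chars DC.
Square: 7.8968/2 → 3, 6.3201/1 → 6; chars 36.
Subsquare: 1.8968/0.0833333 → 22 → w, 0.3201/0.0416667 → 7 → h; chars wh.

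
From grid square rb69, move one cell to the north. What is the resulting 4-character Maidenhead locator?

RC60

Latitude square 9; +1 → 10, wraps to 0, carry into field.
Latitude field B = 1; +1 → 2 = C.
The longitude characters are unchanged.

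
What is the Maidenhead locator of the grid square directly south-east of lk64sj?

LK64ti

Longitude subsquare s = 18; +1 → 19 = t.
Latitude subsquare j = 9; −1 → 8 = i.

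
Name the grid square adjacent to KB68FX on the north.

KB69fa

Latitude subsquare x = 23; +1 → 24, wraps to 0 = a, carry into square.
Latitude square 8; +1 → 9.
The longitude characters are unchanged.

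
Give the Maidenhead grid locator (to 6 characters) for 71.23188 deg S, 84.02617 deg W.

EB78xs

Offset from 180°W / 90°S: lon 95.9738°, lat 18.7681°.
Field (20°×10°, letters A–R): lon ⌊95.9738/20⌋ = 4 → E; lat ⌊18.7681/10⌋ = 1 → B.
Square (2°×1°, digits 0–9): lon ⌊15.9738/2⌋ = 7; lat ⌊8.7681/1⌋ = 8.
Subsquare (5′×2.5′, letters a–x): lon ⌊1.9738/0.0833333⌋ = 23 → x; lat ⌊0.7681/0.0416667⌋ = 18 → s.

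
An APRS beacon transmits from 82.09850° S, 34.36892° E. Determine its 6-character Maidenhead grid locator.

KA77ev

Offset from 180°W / 90°S: lon 214.3689°, lat 7.9015°.
Field (20°×10°, letters A–R): 214.3689/20 → 10 → K, 7.9015/10 → 0 → A; chars KA.
Square (2°×1°, digits 0–9): 14.3689/2 → 7, 7.9015/1 → 7; chars 77.
Subsquare (5′×2.5′, letters a–x): 0.3689/0.0833333 → 4 → e, 0.9015/0.0416667 → 21 → v; chars ev.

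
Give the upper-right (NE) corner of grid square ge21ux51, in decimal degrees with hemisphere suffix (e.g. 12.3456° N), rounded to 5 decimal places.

48.03333° S, 54.28333° W

Field G=6, E=4: +6·20° lon, +4·10° lat → SW at lon -60°, lat -50°.
Square 2, 1: +2·2° lon, +1·1° lat → SW at lon -56°, lat -49°.
Subsquare u=20, x=23: +20·0.0833333° lon, +23·0.0416667° lat → SW at lon -54.3333°, lat -48.0417°.
Extended square 5, 1: +5·0.00833333° lon, +1·0.00416667° lat → SW at lon -54.2917°, lat -48.0375°.
Cell spans 0.00833333° lon × 0.00416667° lat. NE corner is SW corner plus one full cell.
latitude 48.03333° S, longitude 54.28333° W.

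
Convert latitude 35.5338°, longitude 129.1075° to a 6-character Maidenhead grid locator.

PM45nm

Add 180° to longitude and 90° to latitude: 309.1075, 125.5338.
Field: lon ⌊309.1075/20⌋ = 15 → P; lat ⌊125.5338/10⌋ = 12 → M.
Square: lon ⌊9.1075/2⌋ = 4; lat ⌊5.5338/1⌋ = 5.
Subsquare: lon ⌊1.1075/0.0833333⌋ = 13 → n; lat ⌊0.5338/0.0416667⌋ = 12 → m.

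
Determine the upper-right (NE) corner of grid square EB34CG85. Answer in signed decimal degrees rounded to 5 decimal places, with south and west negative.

Field E=4, B=1: +4·20° lon, +1·10° lat → SW at lon -100°, lat -80°.
Square 3, 4: +3·2° lon, +4·1° lat → SW at lon -94°, lat -76°.
Subsquare c=2, g=6: +2·0.0833333° lon, +6·0.0416667° lat → SW at lon -93.8333°, lat -75.75°.
Extended square 8, 5: +8·0.00833333° lon, +5·0.00416667° lat → SW at lon -93.7667°, lat -75.7292°.
Cell spans 0.00833333° lon × 0.00416667° lat. NE corner is SW corner plus one full cell.
latitude -75.72500, longitude -93.75833.

-75.72500, -93.75833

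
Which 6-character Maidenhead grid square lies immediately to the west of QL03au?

Longitude subsquare a = 0; −1 → -1, wraps to 23 = x, carry into square.
Longitude square 0; −1 → -1, wraps to 9, carry into field.
Longitude field Q = 16; −1 → 15 = P.
The latitude characters are unchanged.

PL93xu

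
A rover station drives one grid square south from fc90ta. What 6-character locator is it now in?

FB99tx

Latitude subsquare a = 0; −1 → -1, wraps to 23 = x, carry into square.
Latitude square 0; −1 → -1, wraps to 9, carry into field.
Latitude field C = 2; −1 → 1 = B.
The longitude characters are unchanged.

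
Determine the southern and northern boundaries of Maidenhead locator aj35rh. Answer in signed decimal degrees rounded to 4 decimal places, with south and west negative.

5.2917, 5.3333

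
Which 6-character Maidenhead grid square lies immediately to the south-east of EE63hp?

EE63io

Longitude subsquare h = 7; +1 → 8 = i.
Latitude subsquare p = 15; −1 → 14 = o.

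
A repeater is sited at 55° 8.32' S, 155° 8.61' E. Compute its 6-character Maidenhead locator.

Add 180° to longitude and 90° to latitude: 335.1435, 34.8613.
Field (20°×10°, letters A–R): 335.1435/20 → 16 → Q, 34.8613/10 → 3 → D; chars QD.
Square (2°×1°, digits 0–9): 15.1435/2 → 7, 4.8613/1 → 4; chars 74.
Subsquare (5′×2.5′, letters a–x): 1.1435/0.0833333 → 13 → n, 0.8613/0.0416667 → 20 → u; chars nu.

QD74nu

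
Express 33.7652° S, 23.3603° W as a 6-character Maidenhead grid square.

Add 180° to longitude and 90° to latitude: 156.6397, 56.2348.
Field (20°×10°, letters A–R): 156.6397/20 → 7 → H, 56.2348/10 → 5 → F; chars HF.
Square (2°×1°, digits 0–9): 16.6397/2 → 8, 6.2348/1 → 6; chars 86.
Subsquare (5′×2.5′, letters a–x): 0.6397/0.0833333 → 7 → h, 0.2348/0.0416667 → 5 → f; chars hf.

HF86hf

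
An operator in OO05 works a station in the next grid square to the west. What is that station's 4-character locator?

NO95

Longitude square 0; −1 → -1, wraps to 9, carry into field.
Longitude field O = 14; −1 → 13 = N.
The latitude characters are unchanged.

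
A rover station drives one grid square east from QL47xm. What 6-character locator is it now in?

Longitude subsquare x = 23; +1 → 24, wraps to 0 = a, carry into square.
Longitude square 4; +1 → 5.
The latitude characters are unchanged.

QL57am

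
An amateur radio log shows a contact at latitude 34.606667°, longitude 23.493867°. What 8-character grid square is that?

Add 180° to longitude and 90° to latitude: 203.49387, 124.60667.
Field: 203.49387/20 → 10 → K, 124.60667/10 → 12 → M; chars KM.
Square: 3.49387/2 → 1, 4.60667/1 → 4; chars 14.
Subsquare: 1.49387/0.0833333 → 17 → r, 0.60667/0.0416667 → 14 → o; chars ro.
Extended square: 0.07720/0.00833333 → 9, 0.02333/0.00416667 → 5; chars 95.

KM14ro95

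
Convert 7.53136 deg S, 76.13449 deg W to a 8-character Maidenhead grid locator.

FI12wl32

Add 180° to longitude and 90° to latitude: 103.86551, 82.46864.
Field (20°×10°, letters A–R): 103.86551/20 → 5 → F, 82.46864/10 → 8 → I; chars FI.
Square (2°×1°, digits 0–9): 3.86551/2 → 1, 2.46864/1 → 2; chars 12.
Subsquare (5′×2.5′, letters a–x): 1.86551/0.0833333 → 22 → w, 0.46864/0.0416667 → 11 → l; chars wl.
Extended square (30″×15″, digits 0–9): 0.03218/0.00833333 → 3, 0.01031/0.00416667 → 2; chars 32.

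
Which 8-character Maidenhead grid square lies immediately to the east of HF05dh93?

HF05eh03

Longitude extended square 9; +1 → 10, wraps to 0, carry into subsquare.
Longitude subsquare d = 3; +1 → 4 = e.
The latitude characters are unchanged.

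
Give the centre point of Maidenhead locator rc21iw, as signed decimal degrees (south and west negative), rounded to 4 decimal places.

Field R=17, C=2: +17·20° lon, +2·10° lat → SW at lon 160°, lat -70°.
Square 2, 1: +2·2° lon, +1·1° lat → SW at lon 164°, lat -69°.
Subsquare i=8, w=22: +8·0.0833333° lon, +22·0.0416667° lat → SW at lon 164.667°, lat -68.0833°.
Cell spans 0.0833333° lon × 0.0416667° lat. Centre is SW corner plus half of each.
latitude -68.0625, longitude 164.7083.

-68.0625, 164.7083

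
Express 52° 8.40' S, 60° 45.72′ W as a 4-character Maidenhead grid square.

Add 180° to longitude and 90° to latitude: 119.24, 37.86.
Field (20°×10°, letters A–R): 119.24/20 → 5 → F, 37.86/10 → 3 → D; chars FD.
Square (2°×1°, digits 0–9): 19.24/2 → 9, 7.86/1 → 7; chars 97.

FD97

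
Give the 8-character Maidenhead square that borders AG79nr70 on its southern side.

Latitude extended square 0; −1 → -1, wraps to 9, carry into subsquare.
Latitude subsquare r = 17; −1 → 16 = q.
The longitude characters are unchanged.

AG79nq79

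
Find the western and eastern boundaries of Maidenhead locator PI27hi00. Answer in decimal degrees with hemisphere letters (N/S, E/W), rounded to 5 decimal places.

124.58333° E, 124.59167° E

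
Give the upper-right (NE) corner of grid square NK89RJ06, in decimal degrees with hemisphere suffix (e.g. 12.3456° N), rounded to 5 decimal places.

19.40417° N, 97.42500° E

Field N=13, K=10: +13·20° lon, +10·10° lat → SW at lon 80°, lat 10°.
Square 8, 9: +8·2° lon, +9·1° lat → SW at lon 96°, lat 19°.
Subsquare r=17, j=9: +17·0.0833333° lon, +9·0.0416667° lat → SW at lon 97.4167°, lat 19.375°.
Extended square 0, 6: +0·0.00833333° lon, +6·0.00416667° lat → SW at lon 97.4167°, lat 19.4°.
Cell spans 0.00833333° lon × 0.00416667° lat. NE corner is SW corner plus one full cell.
latitude 19.40417° N, longitude 97.42500° E.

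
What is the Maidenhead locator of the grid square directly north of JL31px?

JL32pa

Latitude subsquare x = 23; +1 → 24, wraps to 0 = a, carry into square.
Latitude square 1; +1 → 2.
The longitude characters are unchanged.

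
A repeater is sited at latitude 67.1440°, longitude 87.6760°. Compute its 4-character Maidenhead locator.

NP37

Add 180° to longitude and 90° to latitude: 267.68, 157.14.
Field: 267.68/20 → 13 → N, 157.14/10 → 15 → P; chars NP.
Square: 7.68/2 → 3, 7.14/1 → 7; chars 37.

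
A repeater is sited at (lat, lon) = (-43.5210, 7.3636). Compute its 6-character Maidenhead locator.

Add 180° to longitude and 90° to latitude: 187.3636, 46.4790.
Field: 187.3636/20 → 9 → J, 46.4790/10 → 4 → E; chars JE.
Square: 7.3636/2 → 3, 6.4790/1 → 6; chars 36.
Subsquare: 1.3636/0.0833333 → 16 → q, 0.4790/0.0416667 → 11 → l; chars ql.

JE36ql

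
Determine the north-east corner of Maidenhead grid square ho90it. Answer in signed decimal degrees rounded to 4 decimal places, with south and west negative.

Field H=7, O=14: +7·20° lon, +14·10° lat → SW at lon -40°, lat 50°.
Square 9, 0: +9·2° lon, +0·1° lat → SW at lon -22°, lat 50°.
Subsquare i=8, t=19: +8·0.0833333° lon, +19·0.0416667° lat → SW at lon -21.3333°, lat 50.7917°.
Cell spans 0.0833333° lon × 0.0416667° lat. NE corner is SW corner plus one full cell.
latitude 50.8333, longitude -21.2500.

50.8333, -21.2500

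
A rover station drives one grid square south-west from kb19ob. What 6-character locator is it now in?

Longitude subsquare o = 14; −1 → 13 = n.
Latitude subsquare b = 1; −1 → 0 = a.

KB19na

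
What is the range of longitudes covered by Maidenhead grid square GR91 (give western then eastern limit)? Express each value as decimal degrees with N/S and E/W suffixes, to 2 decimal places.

42.00° W, 40.00° W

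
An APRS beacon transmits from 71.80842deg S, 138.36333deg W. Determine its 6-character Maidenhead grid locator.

Offset from 180°W / 90°S: lon 41.6367°, lat 18.1916°.
Field (20°×10°, letters A–R): lon ⌊41.6367/20⌋ = 2 → C; lat ⌊18.1916/10⌋ = 1 → B.
Square (2°×1°, digits 0–9): lon ⌊1.6367/2⌋ = 0; lat ⌊8.1916/1⌋ = 8.
Subsquare (5′×2.5′, letters a–x): lon ⌊1.6367/0.0833333⌋ = 19 → t; lat ⌊0.1916/0.0416667⌋ = 4 → e.

CB08te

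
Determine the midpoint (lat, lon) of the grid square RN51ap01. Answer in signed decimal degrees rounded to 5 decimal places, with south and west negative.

Field R=17, N=13: +17·20° lon, +13·10° lat → SW at lon 160°, lat 40°.
Square 5, 1: +5·2° lon, +1·1° lat → SW at lon 170°, lat 41°.
Subsquare a=0, p=15: +0·0.0833333° lon, +15·0.0416667° lat → SW at lon 170°, lat 41.625°.
Extended square 0, 1: +0·0.00833333° lon, +1·0.00416667° lat → SW at lon 170°, lat 41.6292°.
Cell spans 0.00833333° lon × 0.00416667° lat. Centre is SW corner plus half of each.
latitude 41.63125, longitude 170.00417.

41.63125, 170.00417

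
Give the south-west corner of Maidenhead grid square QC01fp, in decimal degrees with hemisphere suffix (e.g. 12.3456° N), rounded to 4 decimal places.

68.3750° S, 140.4167° E

Field Q=16, C=2: +16·20° lon, +2·10° lat → SW at lon 140°, lat -70°.
Square 0, 1: +0·2° lon, +1·1° lat → SW at lon 140°, lat -69°.
Subsquare f=5, p=15: +5·0.0833333° lon, +15·0.0416667° lat → SW at lon 140.417°, lat -68.375°.
latitude 68.3750° S, longitude 140.4167° E.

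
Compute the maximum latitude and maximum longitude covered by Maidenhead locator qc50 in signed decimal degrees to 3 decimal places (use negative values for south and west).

Field Q=16, C=2: +16·20° lon, +2·10° lat → SW at lon 140°, lat -70°.
Square 5, 0: +5·2° lon, +0·1° lat → SW at lon 150°, lat -70°.
Cell spans 2° lon × 1° lat. NE corner is SW corner plus one full cell.
latitude -69.000, longitude 152.000.

-69.000, 152.000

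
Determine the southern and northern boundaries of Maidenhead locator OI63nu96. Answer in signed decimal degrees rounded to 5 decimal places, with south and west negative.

-6.14167, -6.13750

Field O=14, I=8: +14·20° lon, +8·10° lat → SW at lon 100°, lat -10°.
Square 6, 3: +6·2° lon, +3·1° lat → SW at lon 112°, lat -7°.
Subsquare n=13, u=20: +13·0.0833333° lon, +20·0.0416667° lat → SW at lon 113.083°, lat -6.16667°.
Extended square 9, 6: +9·0.00833333° lon, +6·0.00416667° lat → SW at lon 113.158°, lat -6.14167°.
Cell spans 0.00833333° lon × 0.00416667° lat.
south -6.14167, north -6.13750.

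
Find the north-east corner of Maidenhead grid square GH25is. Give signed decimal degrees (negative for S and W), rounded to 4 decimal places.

-14.2083, -55.2500

Field G=6, H=7: +6·20° lon, +7·10° lat → SW at lon -60°, lat -20°.
Square 2, 5: +2·2° lon, +5·1° lat → SW at lon -56°, lat -15°.
Subsquare i=8, s=18: +8·0.0833333° lon, +18·0.0416667° lat → SW at lon -55.3333°, lat -14.25°.
Cell spans 0.0833333° lon × 0.0416667° lat. NE corner is SW corner plus one full cell.
latitude -14.2083, longitude -55.2500.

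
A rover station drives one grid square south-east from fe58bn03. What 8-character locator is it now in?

FE58bn12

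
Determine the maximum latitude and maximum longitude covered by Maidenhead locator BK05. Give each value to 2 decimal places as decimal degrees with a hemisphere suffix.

Field B=1, K=10: +1·20° lon, +10·10° lat → SW at lon -160°, lat 10°.
Square 0, 5: +0·2° lon, +5·1° lat → SW at lon -160°, lat 15°.
Cell spans 2° lon × 1° lat. NE corner is SW corner plus one full cell.
latitude 16.00° N, longitude 158.00° W.

16.00° N, 158.00° W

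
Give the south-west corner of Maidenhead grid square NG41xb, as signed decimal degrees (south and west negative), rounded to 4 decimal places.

Field N=13, G=6: +13·20° lon, +6·10° lat → SW at lon 80°, lat -30°.
Square 4, 1: +4·2° lon, +1·1° lat → SW at lon 88°, lat -29°.
Subsquare x=23, b=1: +23·0.0833333° lon, +1·0.0416667° lat → SW at lon 89.9167°, lat -28.9583°.
latitude -28.9583, longitude 89.9167.

-28.9583, 89.9167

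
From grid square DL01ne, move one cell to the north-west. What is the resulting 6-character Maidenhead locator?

DL01mf

Longitude subsquare n = 13; −1 → 12 = m.
Latitude subsquare e = 4; +1 → 5 = f.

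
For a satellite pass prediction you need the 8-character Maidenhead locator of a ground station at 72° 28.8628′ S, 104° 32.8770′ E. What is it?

OB27gm54

Offset from 180°W / 90°S: lon 284.54795°, lat 17.51895°.
Field (20°×10°, letters A–R): lon ⌊284.54795/20⌋ = 14 → O; lat ⌊17.51895/10⌋ = 1 → B.
Square (2°×1°, digits 0–9): lon ⌊4.54795/2⌋ = 2; lat ⌊7.51895/1⌋ = 7.
Subsquare (5′×2.5′, letters a–x): lon ⌊0.54795/0.0833333⌋ = 6 → g; lat ⌊0.51895/0.0416667⌋ = 12 → m.
Extended square (30″×15″, digits 0–9): lon ⌊0.04795/0.00833333⌋ = 5; lat ⌊0.01895/0.00416667⌋ = 4.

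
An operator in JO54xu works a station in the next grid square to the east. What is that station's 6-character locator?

JO64au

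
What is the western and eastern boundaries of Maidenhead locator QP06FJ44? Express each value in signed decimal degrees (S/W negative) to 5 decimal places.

140.45000, 140.45833

Field Q=16, P=15: +16·20° lon, +15·10° lat → SW at lon 140°, lat 60°.
Square 0, 6: +0·2° lon, +6·1° lat → SW at lon 140°, lat 66°.
Subsquare f=5, j=9: +5·0.0833333° lon, +9·0.0416667° lat → SW at lon 140.417°, lat 66.375°.
Extended square 4, 4: +4·0.00833333° lon, +4·0.00416667° lat → SW at lon 140.45°, lat 66.3917°.
Cell spans 0.00833333° lon × 0.00416667° lat.
west 140.45000, east 140.45833.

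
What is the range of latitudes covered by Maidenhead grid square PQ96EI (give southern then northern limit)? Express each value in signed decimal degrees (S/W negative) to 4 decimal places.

76.3333, 76.3750

Field P=15, Q=16: +15·20° lon, +16·10° lat → SW at lon 120°, lat 70°.
Square 9, 6: +9·2° lon, +6·1° lat → SW at lon 138°, lat 76°.
Subsquare e=4, i=8: +4·0.0833333° lon, +8·0.0416667° lat → SW at lon 138.333°, lat 76.3333°.
Cell spans 0.0833333° lon × 0.0416667° lat.
south 76.3333, north 76.3750.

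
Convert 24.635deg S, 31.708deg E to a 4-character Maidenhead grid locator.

Offset from 180°W / 90°S: lon 211.71°, lat 65.36°.
Field: lon ⌊211.71/20⌋ = 10 → K; lat ⌊65.36/10⌋ = 6 → G.
Square: lon ⌊11.71/2⌋ = 5; lat ⌊5.36/1⌋ = 5.

KG55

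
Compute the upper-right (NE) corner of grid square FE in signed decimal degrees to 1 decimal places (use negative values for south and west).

Field F=5, E=4: +5·20° lon, +4·10° lat → SW at lon -80°, lat -50°.
Cell spans 20° lon × 10° lat. NE corner is SW corner plus one full cell.
latitude -40.0, longitude -60.0.

-40.0, -60.0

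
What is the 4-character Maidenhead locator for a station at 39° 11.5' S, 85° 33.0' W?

EF70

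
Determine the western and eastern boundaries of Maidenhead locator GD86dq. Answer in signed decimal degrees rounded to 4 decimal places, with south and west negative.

-43.7500, -43.6667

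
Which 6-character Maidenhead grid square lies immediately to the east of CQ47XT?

CQ57at

Longitude subsquare x = 23; +1 → 24, wraps to 0 = a, carry into square.
Longitude square 4; +1 → 5.
The latitude characters are unchanged.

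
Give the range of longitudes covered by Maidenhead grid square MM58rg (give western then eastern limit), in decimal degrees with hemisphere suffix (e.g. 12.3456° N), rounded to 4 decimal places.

71.4167° E, 71.5000° E

Field M=12, M=12: +12·20° lon, +12·10° lat → SW at lon 60°, lat 30°.
Square 5, 8: +5·2° lon, +8·1° lat → SW at lon 70°, lat 38°.
Subsquare r=17, g=6: +17·0.0833333° lon, +6·0.0416667° lat → SW at lon 71.4167°, lat 38.25°.
Cell spans 0.0833333° lon × 0.0416667° lat.
west 71.4167° E, east 71.5000° E.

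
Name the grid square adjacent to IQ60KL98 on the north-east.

Longitude extended square 9; +1 → 10, wraps to 0, carry into subsquare.
Longitude subsquare k = 10; +1 → 11 = l.
Latitude extended square 8; +1 → 9.

IQ60ll09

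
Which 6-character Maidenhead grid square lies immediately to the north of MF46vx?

Latitude subsquare x = 23; +1 → 24, wraps to 0 = a, carry into square.
Latitude square 6; +1 → 7.
The longitude characters are unchanged.

MF47va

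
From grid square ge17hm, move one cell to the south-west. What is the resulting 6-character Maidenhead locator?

GE17gl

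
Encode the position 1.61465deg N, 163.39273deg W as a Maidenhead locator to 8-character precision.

AJ81ho27

Add 180° to longitude and 90° to latitude: 16.60727, 91.61465.
Field: lon ⌊16.60727/20⌋ = 0 → A; lat ⌊91.61465/10⌋ = 9 → J.
Square: lon ⌊16.60727/2⌋ = 8; lat ⌊1.61465/1⌋ = 1.
Subsquare: lon ⌊0.60727/0.0833333⌋ = 7 → h; lat ⌊0.61465/0.0416667⌋ = 14 → o.
Extended square: lon ⌊0.02394/0.00833333⌋ = 2; lat ⌊0.03132/0.00416667⌋ = 7.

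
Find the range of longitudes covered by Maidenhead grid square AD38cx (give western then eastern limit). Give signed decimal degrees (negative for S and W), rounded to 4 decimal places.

-173.8333, -173.7500

Field A=0, D=3: +0·20° lon, +3·10° lat → SW at lon -180°, lat -60°.
Square 3, 8: +3·2° lon, +8·1° lat → SW at lon -174°, lat -52°.
Subsquare c=2, x=23: +2·0.0833333° lon, +23·0.0416667° lat → SW at lon -173.833°, lat -51.0417°.
Cell spans 0.0833333° lon × 0.0416667° lat.
west -173.8333, east -173.7500.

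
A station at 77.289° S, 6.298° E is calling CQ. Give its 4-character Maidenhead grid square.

JB32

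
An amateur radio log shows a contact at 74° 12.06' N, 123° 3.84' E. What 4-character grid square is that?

Shift to the Maidenhead origin (180°W, 90°S): lon 303.06, lat 164.20.
Field (20°×10°, letters A–R): 303.06/20 → 15 → P, 164.20/10 → 16 → Q; chars PQ.
Square (2°×1°, digits 0–9): 3.06/2 → 1, 4.20/1 → 4; chars 14.

PQ14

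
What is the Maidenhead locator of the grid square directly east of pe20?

PE30

Longitude square 2; +1 → 3.
The latitude characters are unchanged.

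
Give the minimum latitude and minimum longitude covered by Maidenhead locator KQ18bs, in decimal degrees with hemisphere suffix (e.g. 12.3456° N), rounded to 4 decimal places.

Field K=10, Q=16: +10·20° lon, +16·10° lat → SW at lon 20°, lat 70°.
Square 1, 8: +1·2° lon, +8·1° lat → SW at lon 22°, lat 78°.
Subsquare b=1, s=18: +1·0.0833333° lon, +18·0.0416667° lat → SW at lon 22.0833°, lat 78.75°.
latitude 78.7500° N, longitude 22.0833° E.

78.7500° N, 22.0833° E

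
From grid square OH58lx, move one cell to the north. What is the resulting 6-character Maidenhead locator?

OH59la

Latitude subsquare x = 23; +1 → 24, wraps to 0 = a, carry into square.
Latitude square 8; +1 → 9.
The longitude characters are unchanged.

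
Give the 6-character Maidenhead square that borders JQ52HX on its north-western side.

JQ53ga

Longitude subsquare h = 7; −1 → 6 = g.
Latitude subsquare x = 23; +1 → 24, wraps to 0 = a, carry into square.
Latitude square 2; +1 → 3.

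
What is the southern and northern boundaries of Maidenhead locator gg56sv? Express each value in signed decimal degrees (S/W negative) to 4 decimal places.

-23.1250, -23.0833

Field G=6, G=6: +6·20° lon, +6·10° lat → SW at lon -60°, lat -30°.
Square 5, 6: +5·2° lon, +6·1° lat → SW at lon -50°, lat -24°.
Subsquare s=18, v=21: +18·0.0833333° lon, +21·0.0416667° lat → SW at lon -48.5°, lat -23.125°.
Cell spans 0.0833333° lon × 0.0416667° lat.
south -23.1250, north -23.0833.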